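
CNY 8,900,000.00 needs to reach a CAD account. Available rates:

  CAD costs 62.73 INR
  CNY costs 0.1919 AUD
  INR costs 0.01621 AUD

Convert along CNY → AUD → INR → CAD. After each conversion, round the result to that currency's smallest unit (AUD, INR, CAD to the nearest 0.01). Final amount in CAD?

CNY 8,900,000.00 × 0.1919 = AUD 1,707,910.00
AUD 1,707,910.00 ÷ 0.01621 = INR 105,361,505.24
INR 105,361,505.24 ÷ 62.73 = CAD 1,679,603.14

CAD 1,679,603.14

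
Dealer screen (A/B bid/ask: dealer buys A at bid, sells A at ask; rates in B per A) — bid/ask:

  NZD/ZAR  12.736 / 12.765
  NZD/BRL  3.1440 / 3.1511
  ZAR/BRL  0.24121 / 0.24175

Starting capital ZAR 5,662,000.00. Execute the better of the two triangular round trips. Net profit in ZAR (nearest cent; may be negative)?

Net profit: ZAR 106,529.27

Best loop ZAR → NZD → BRL → ZAR:
ZAR 5,662,000.00 ÷ 12.765 (buy NZD at ask) = NZD 443,556.60
NZD 443,556.60 × 3.1440 (sell NZD at bid) = BRL 1,394,541.95
BRL 1,394,541.95 ÷ 0.24175 (buy ZAR at ask) = ZAR 5,768,529.27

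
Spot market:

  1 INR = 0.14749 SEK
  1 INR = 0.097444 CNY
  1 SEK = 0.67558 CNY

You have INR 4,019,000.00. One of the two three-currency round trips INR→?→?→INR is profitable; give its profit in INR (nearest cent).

Profit: INR 90,625.65

Profitable loop is INR → SEK → CNY → INR:
INR 4,019,000.00 × 0.14749 = SEK 592,762.31
SEK 592,762.31 × 0.67558 = CNY 400,458.36
CNY 400,458.36 ÷ 0.097444 = INR 4,109,625.65
Profit = INR 4,109,625.65 − INR 4,019,000.00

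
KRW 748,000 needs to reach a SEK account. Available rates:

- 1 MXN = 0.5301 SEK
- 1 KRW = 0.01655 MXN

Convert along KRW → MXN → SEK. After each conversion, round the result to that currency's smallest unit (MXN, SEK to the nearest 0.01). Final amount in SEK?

KRW 748,000 × 0.01655 = MXN 12,379.40
MXN 12,379.40 × 0.5301 = SEK 6,562.32

SEK 6,562.32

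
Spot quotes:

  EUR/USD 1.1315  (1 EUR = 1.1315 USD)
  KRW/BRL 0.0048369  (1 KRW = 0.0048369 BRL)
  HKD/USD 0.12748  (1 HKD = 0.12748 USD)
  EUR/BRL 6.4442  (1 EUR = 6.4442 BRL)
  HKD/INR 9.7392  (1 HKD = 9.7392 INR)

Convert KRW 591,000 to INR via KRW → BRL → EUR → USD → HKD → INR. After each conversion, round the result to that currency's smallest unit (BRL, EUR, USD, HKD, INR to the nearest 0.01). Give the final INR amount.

KRW 591,000 × 0.0048369 = BRL 2,858.61
BRL 2,858.61 ÷ 6.4442 = EUR 443.59
EUR 443.59 × 1.1315 = USD 501.92
USD 501.92 ÷ 0.12748 = HKD 3,937.25
HKD 3,937.25 × 9.7392 = INR 38,345.67

INR 38,345.67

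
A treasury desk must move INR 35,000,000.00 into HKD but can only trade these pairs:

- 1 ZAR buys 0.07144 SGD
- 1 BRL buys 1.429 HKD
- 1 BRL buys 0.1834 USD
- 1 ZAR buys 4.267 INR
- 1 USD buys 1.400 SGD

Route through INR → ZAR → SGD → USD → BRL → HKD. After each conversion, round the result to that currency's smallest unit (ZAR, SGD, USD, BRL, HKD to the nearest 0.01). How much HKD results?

HKD 3,261,307.20

INR 35,000,000.00 ÷ 4.267 = ZAR 8,202,484.18
ZAR 8,202,484.18 × 0.07144 = SGD 585,985.47
SGD 585,985.47 ÷ 1.400 = USD 418,561.05
USD 418,561.05 ÷ 0.1834 = BRL 2,282,230.37
BRL 2,282,230.37 × 1.429 = HKD 3,261,307.20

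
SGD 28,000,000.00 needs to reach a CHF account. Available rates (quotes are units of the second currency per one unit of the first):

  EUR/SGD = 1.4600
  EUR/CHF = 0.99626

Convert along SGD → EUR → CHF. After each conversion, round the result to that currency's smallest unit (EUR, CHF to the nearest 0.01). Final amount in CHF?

SGD 28,000,000.00 ÷ 1.4600 = EUR 19,178,082.19
EUR 19,178,082.19 × 0.99626 = CHF 19,106,356.16

CHF 19,106,356.16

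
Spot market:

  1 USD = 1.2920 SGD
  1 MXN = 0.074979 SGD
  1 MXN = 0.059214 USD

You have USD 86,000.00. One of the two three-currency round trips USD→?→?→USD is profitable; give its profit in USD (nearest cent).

Profitable loop is USD → SGD → MXN → USD:
USD 86,000.00 × 1.2920 = SGD 111,112.00
SGD 111,112.00 ÷ 0.074979 = MXN 1,481,908.27
MXN 1,481,908.27 × 0.059214 = USD 87,749.72
Profit = USD 87,749.72 − USD 86,000.00

Profit: USD 1,749.72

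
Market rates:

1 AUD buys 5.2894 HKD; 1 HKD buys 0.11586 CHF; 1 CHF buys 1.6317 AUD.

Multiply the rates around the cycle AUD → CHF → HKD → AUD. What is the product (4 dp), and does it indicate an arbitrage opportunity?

Around AUD → CHF → HKD → AUD: 1 ÷ 1.6317 ÷ 0.11586 ÷ 5.2894 = 1.000045
Product ≈ 1 (deviation 0.005%, within rounding noise).

1.0000 (no arbitrage)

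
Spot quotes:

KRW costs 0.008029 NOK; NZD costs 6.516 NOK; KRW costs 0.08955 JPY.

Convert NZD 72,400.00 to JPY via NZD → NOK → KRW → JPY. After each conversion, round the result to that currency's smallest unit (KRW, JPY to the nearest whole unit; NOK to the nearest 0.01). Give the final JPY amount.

NZD 72,400.00 × 6.516 = NOK 471,758.40
NOK 471,758.40 ÷ 0.008029 = KRW 58,756,807
KRW 58,756,807 × 0.08955 = JPY 5,261,672

JPY 5,261,672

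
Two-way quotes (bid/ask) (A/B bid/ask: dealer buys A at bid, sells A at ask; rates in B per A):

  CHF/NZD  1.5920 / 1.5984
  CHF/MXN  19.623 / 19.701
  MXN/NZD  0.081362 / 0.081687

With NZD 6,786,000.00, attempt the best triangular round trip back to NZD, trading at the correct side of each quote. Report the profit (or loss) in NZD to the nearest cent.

Net result: NZD -7,784.01 (no profitable arbitrage after spreads)

Best loop NZD → CHF → MXN → NZD:
NZD 6,786,000.00 ÷ 1.5984 (buy CHF at ask) = CHF 4,245,495.50
CHF 4,245,495.50 × 19.623 (sell CHF at bid) = MXN 83,309,358.11
MXN 83,309,358.11 × 0.081362 (sell MXN at bid) = NZD 6,778,215.99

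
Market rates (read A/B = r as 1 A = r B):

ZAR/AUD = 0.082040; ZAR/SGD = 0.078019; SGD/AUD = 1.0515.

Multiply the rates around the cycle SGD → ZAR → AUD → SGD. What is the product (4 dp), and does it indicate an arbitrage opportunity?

1.0000 (no arbitrage)

Around SGD → ZAR → AUD → SGD: 1 ÷ 0.078019 × 0.082040 ÷ 1.0515 = 1.000037
Product ≈ 1 (deviation 0.004%, within rounding noise).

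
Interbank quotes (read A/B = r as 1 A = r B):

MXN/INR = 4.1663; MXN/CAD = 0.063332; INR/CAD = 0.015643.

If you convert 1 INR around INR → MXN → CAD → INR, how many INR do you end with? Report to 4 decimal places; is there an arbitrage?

0.9717 (arbitrage exists)

Around INR → MXN → CAD → INR: 1 ÷ 4.1663 × 0.063332 ÷ 0.015643 = 0.971746
Product < 1; profitable direction is INR → CAD → MXN → INR.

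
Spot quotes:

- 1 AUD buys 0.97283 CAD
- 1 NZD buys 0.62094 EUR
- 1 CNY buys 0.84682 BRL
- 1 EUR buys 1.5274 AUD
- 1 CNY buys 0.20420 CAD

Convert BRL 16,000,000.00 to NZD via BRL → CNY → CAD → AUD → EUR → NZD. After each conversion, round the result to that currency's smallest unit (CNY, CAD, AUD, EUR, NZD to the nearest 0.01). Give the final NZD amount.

BRL 16,000,000.00 ÷ 0.84682 = CNY 18,894,216.01
CNY 18,894,216.01 × 0.20420 = CAD 3,858,198.91
CAD 3,858,198.91 ÷ 0.97283 = AUD 3,965,953.88
AUD 3,965,953.88 ÷ 1.5274 = EUR 2,596,539.14
EUR 2,596,539.14 ÷ 0.62094 = NZD 4,181,626.47

NZD 4,181,626.47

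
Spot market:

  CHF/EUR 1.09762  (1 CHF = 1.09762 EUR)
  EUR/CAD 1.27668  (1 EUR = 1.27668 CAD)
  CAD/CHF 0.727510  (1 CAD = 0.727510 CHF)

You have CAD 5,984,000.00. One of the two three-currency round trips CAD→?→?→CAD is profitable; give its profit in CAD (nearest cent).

Profitable loop is CAD → CHF → EUR → CAD:
CAD 5,984,000.00 × 0.727510 = CHF 4,353,419.84
CHF 4,353,419.84 × 1.09762 = EUR 4,778,400.68
EUR 4,778,400.68 × 1.27668 = CAD 6,100,488.59
Profit = CAD 6,100,488.59 − CAD 5,984,000.00

Profit: CAD 116,488.59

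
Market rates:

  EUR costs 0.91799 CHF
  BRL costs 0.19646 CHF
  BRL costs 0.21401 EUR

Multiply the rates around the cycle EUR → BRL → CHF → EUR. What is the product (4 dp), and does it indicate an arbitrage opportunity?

1.0000 (no arbitrage)

Around EUR → BRL → CHF → EUR: 1 ÷ 0.21401 × 0.19646 ÷ 0.91799 = 1.000005
Product ≈ 1 (deviation 0.000%, within rounding noise).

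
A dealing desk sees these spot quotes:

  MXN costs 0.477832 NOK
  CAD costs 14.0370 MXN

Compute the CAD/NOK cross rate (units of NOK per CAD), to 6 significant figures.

CAD/NOK = 6.70733

1 CAD × 14.0370 = 14.037 MXN
14.037 MXN × 0.477832 = 6.70733 NOK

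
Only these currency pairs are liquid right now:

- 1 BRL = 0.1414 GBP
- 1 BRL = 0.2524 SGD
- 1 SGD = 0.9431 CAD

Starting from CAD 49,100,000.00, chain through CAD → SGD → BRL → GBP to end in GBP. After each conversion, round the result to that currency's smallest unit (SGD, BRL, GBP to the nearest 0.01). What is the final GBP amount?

CAD 49,100,000.00 ÷ 0.9431 = SGD 52,062,347.58
SGD 52,062,347.58 ÷ 0.2524 = BRL 206,269,205.94
BRL 206,269,205.94 × 0.1414 = GBP 29,166,465.72

GBP 29,166,465.72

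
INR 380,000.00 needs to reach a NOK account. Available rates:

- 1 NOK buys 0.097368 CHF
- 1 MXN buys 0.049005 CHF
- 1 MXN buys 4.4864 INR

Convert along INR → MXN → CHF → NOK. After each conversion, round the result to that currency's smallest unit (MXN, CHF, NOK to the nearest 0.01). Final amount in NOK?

NOK 42,629.41

INR 380,000.00 ÷ 4.4864 = MXN 84,700.43
MXN 84,700.43 × 0.049005 = CHF 4,150.74
CHF 4,150.74 ÷ 0.097368 = NOK 42,629.41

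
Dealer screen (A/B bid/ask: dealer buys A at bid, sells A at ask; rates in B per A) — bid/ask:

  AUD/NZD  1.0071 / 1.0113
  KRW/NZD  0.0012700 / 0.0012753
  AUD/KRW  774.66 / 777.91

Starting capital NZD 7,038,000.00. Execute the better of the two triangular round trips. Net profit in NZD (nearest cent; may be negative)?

Net profit: NZD 106,636.61

Best loop NZD → KRW → AUD → NZD:
NZD 7,038,000.00 ÷ 0.0012753 (buy KRW at ask) = KRW 5,518,701,482
KRW 5,518,701,482 ÷ 777.91 (buy AUD at ask) = AUD 7,094,267.31
AUD 7,094,267.31 × 1.0071 (sell AUD at bid) = NZD 7,144,636.61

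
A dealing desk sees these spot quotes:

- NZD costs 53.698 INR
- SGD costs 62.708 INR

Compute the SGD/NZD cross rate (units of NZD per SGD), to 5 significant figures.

1 SGD × 62.708 = 62.708 INR
62.708 INR ÷ 53.698 = 1.16779 NZD

SGD/NZD = 1.1678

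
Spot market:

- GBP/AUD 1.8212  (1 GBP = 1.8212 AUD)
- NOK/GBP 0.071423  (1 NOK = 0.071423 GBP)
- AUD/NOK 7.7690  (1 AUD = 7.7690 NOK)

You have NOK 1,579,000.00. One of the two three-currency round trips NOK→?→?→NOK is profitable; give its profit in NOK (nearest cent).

Profit: NOK 16,669.64

Profitable loop is NOK → GBP → AUD → NOK:
NOK 1,579,000.00 × 0.071423 = GBP 112,776.92
GBP 112,776.92 × 1.8212 = AUD 205,389.32
AUD 205,389.32 × 7.7690 = NOK 1,595,669.64
Profit = NOK 1,595,669.64 − NOK 1,579,000.00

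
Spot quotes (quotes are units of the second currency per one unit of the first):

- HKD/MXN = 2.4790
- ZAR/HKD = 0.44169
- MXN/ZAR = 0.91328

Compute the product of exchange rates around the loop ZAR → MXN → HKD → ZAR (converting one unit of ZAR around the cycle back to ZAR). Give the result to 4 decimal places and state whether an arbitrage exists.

Around ZAR → MXN → HKD → ZAR: 1 ÷ 0.91328 ÷ 2.4790 ÷ 0.44169 = 1.000005
Product ≈ 1 (deviation 0.000%, within rounding noise).

1.0000 (no arbitrage)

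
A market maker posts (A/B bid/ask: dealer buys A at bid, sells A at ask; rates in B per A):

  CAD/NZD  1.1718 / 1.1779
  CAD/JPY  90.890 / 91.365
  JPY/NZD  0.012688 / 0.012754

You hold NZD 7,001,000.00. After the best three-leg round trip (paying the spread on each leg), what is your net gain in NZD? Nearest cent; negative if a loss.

Best loop NZD → JPY → CAD → NZD:
NZD 7,001,000.00 ÷ 0.012754 (buy JPY at ask) = JPY 548,925,827
JPY 548,925,827 ÷ 91.365 (buy CAD at ask) = CAD 6,008,053.71
CAD 6,008,053.71 × 1.1718 (sell CAD at bid) = NZD 7,040,237.34

Net profit: NZD 39,237.34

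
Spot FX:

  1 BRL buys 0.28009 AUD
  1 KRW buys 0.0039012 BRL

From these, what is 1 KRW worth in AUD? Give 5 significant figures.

1 KRW × 0.0039012 = 0.0039012 BRL
0.0039012 BRL × 0.28009 = 0.00109269 AUD

KRW/AUD = 0.0010927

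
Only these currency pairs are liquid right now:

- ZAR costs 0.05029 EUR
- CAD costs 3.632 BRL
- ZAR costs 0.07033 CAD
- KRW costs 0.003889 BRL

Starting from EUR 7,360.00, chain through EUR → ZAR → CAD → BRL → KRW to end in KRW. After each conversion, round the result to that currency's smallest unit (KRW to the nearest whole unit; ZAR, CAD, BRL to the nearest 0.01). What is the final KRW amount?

EUR 7,360.00 ÷ 0.05029 = ZAR 146,351.16
ZAR 146,351.16 × 0.07033 = CAD 10,292.88
CAD 10,292.88 × 3.632 = BRL 37,383.74
BRL 37,383.74 ÷ 0.003889 = KRW 9,612,687

KRW 9,612,687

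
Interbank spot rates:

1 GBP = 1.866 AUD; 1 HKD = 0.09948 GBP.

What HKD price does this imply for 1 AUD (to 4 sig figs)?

1 AUD ÷ 1.866 = 0.535906 GBP
0.535906 GBP ÷ 0.09948 = 5.38707 HKD

AUD/HKD = 5.387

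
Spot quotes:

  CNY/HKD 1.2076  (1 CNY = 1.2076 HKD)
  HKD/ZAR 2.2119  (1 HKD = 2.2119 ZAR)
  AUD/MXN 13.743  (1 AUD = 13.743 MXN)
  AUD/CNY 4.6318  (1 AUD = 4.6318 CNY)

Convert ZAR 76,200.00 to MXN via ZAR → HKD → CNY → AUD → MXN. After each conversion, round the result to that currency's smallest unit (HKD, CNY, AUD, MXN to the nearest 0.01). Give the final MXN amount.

ZAR 76,200.00 ÷ 2.2119 = HKD 34,450.02
HKD 34,450.02 ÷ 1.2076 = CNY 28,527.67
CNY 28,527.67 ÷ 4.6318 = AUD 6,159.09
AUD 6,159.09 × 13.743 = MXN 84,644.37

MXN 84,644.37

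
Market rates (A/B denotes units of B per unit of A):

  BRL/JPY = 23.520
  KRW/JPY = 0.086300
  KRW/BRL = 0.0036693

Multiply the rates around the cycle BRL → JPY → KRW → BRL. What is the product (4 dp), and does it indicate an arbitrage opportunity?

Around BRL → JPY → KRW → BRL: 1 × 23.520 ÷ 0.086300 × 0.0036693 = 1.000022
Product ≈ 1 (deviation 0.002%, within rounding noise).

1.0000 (no arbitrage)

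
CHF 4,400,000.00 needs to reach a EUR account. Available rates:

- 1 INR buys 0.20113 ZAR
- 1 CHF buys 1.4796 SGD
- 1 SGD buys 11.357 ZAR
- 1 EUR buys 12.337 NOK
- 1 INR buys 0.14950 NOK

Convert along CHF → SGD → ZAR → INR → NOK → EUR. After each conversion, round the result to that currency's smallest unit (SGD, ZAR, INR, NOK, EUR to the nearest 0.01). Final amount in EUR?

CHF 4,400,000.00 × 1.4796 = SGD 6,510,240.00
SGD 6,510,240.00 × 11.357 = ZAR 73,936,795.68
ZAR 73,936,795.68 ÷ 0.20113 = INR 367,606,998.86
INR 367,606,998.86 × 0.14950 = NOK 54,957,246.33
NOK 54,957,246.33 ÷ 12.337 = EUR 4,454,668.58

EUR 4,454,668.58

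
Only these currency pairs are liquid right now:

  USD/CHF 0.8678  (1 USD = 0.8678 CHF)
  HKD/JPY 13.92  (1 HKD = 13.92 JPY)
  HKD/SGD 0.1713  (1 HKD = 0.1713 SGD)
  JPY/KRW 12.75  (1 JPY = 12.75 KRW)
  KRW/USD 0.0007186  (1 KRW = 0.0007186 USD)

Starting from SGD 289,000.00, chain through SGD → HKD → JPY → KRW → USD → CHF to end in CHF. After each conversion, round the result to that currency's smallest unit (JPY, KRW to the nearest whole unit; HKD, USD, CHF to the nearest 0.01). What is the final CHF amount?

SGD 289,000.00 ÷ 0.1713 = HKD 1,687,098.66
HKD 1,687,098.66 × 13.92 = JPY 23,484,413
JPY 23,484,413 × 12.75 = KRW 299,426,266
KRW 299,426,266 × 0.0007186 = USD 215,167.71
USD 215,167.71 × 0.8678 = CHF 186,722.54

CHF 186,722.54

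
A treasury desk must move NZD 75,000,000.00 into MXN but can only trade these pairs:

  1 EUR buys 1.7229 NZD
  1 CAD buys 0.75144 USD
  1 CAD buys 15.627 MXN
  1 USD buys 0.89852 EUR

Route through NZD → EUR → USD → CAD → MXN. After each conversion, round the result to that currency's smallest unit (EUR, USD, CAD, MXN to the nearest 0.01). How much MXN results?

NZD 75,000,000.00 ÷ 1.7229 = EUR 43,531,255.44
EUR 43,531,255.44 ÷ 0.89852 = USD 48,447,731.20
USD 48,447,731.20 ÷ 0.75144 = CAD 64,473,186.42
CAD 64,473,186.42 × 15.627 = MXN 1,007,522,484.19

MXN 1,007,522,484.19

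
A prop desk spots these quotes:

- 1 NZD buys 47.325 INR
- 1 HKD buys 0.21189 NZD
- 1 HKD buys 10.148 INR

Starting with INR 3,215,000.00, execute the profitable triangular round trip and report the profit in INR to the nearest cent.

Profitable loop is INR → NZD → HKD → INR:
INR 3,215,000.00 ÷ 47.325 = NZD 67,934.50
NZD 67,934.50 ÷ 0.21189 = HKD 320,612.09
HKD 320,612.09 × 10.148 = INR 3,253,571.48
Profit = INR 3,253,571.48 − INR 3,215,000.00

Profit: INR 38,571.48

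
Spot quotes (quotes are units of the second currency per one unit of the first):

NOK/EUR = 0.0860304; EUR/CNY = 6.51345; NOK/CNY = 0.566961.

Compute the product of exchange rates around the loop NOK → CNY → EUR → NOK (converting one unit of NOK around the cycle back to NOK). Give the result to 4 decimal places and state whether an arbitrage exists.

Around NOK → CNY → EUR → NOK: 1 × 0.566961 ÷ 6.51345 ÷ 0.0860304 = 1.011789
Product > 1; profitable direction is NOK → CNY → EUR → NOK.

1.0118 (arbitrage exists)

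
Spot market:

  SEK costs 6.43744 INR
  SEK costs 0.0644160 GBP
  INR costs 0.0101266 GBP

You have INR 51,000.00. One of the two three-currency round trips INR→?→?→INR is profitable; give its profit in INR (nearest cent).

Profitable loop is INR → GBP → SEK → INR:
INR 51,000.00 × 0.0101266 = GBP 516.46
GBP 516.46 ÷ 0.0644160 = SEK 8,017.52
SEK 8,017.52 × 6.43744 = INR 51,612.31
Profit = INR 51,612.31 − INR 51,000.00

Profit: INR 612.31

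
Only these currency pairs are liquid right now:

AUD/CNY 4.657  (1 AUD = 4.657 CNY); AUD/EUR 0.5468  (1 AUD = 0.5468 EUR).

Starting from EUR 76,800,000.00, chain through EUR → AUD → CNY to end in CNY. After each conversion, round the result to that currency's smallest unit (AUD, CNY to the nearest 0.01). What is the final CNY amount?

EUR 76,800,000.00 ÷ 0.5468 = AUD 140,453,547.92
AUD 140,453,547.92 × 4.657 = CNY 654,092,172.66

CNY 654,092,172.66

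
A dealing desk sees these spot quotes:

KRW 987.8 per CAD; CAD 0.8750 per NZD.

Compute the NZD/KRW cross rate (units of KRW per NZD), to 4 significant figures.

NZD/KRW = 864.3

1 NZD × 0.8750 = 0.875 CAD
0.875 CAD × 987.8 = 864.325 KRW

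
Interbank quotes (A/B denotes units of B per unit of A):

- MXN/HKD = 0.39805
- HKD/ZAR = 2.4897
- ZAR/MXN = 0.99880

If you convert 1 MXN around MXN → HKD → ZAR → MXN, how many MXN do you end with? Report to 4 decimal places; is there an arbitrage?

Around MXN → HKD → ZAR → MXN: 1 × 0.39805 × 2.4897 × 0.99880 = 0.989836
Product < 1; profitable direction is MXN → ZAR → HKD → MXN.

0.9898 (arbitrage exists)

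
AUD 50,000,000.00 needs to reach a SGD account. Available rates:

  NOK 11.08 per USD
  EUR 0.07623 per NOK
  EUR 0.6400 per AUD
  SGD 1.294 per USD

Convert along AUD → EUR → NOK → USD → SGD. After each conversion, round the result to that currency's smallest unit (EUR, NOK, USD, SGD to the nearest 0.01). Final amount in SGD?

SGD 49,025,109.74

AUD 50,000,000.00 × 0.6400 = EUR 32,000,000.00
EUR 32,000,000.00 ÷ 0.07623 = NOK 419,782,237.96
NOK 419,782,237.96 ÷ 11.08 = USD 37,886,483.57
USD 37,886,483.57 × 1.294 = SGD 49,025,109.74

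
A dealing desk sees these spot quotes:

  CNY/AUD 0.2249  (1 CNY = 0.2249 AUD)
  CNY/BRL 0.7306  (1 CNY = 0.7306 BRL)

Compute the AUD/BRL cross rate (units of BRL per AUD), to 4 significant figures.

1 AUD ÷ 0.2249 = 4.44642 CNY
4.44642 CNY × 0.7306 = 3.24855 BRL

AUD/BRL = 3.249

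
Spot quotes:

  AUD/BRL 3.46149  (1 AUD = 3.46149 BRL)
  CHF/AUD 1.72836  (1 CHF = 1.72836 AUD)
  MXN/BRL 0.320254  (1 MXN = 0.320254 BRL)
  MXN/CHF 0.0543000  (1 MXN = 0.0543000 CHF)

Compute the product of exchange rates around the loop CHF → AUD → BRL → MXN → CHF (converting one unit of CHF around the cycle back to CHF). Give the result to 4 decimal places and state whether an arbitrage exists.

Around CHF → AUD → BRL → MXN → CHF: 1 × 1.72836 × 3.46149 ÷ 0.320254 × 0.0543000 = 1.014384
Product > 1; profitable direction is CHF → AUD → BRL → MXN → CHF.

1.0144 (arbitrage exists)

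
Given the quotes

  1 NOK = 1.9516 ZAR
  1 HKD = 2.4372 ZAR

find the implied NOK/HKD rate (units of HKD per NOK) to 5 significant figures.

1 NOK × 1.9516 = 1.9516 ZAR
1.9516 ZAR ÷ 2.4372 = 0.800755 HKD

NOK/HKD = 0.80075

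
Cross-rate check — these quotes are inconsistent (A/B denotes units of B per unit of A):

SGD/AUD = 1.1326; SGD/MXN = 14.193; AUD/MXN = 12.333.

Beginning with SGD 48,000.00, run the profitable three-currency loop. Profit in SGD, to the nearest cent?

Profit: SGD 771.95

Profitable loop is SGD → MXN → AUD → SGD:
SGD 48,000.00 × 14.193 = MXN 681,264.00
MXN 681,264.00 ÷ 12.333 = AUD 55,239.11
AUD 55,239.11 ÷ 1.1326 = SGD 48,771.95
Profit = SGD 48,771.95 − SGD 48,000.00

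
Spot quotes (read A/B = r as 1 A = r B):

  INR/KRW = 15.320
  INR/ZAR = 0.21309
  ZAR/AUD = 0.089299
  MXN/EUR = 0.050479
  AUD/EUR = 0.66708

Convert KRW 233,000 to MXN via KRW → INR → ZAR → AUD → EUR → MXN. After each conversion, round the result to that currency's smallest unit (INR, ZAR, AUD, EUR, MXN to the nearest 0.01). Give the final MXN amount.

MXN 3,824.56

KRW 233,000 ÷ 15.320 = INR 15,208.88
INR 15,208.88 × 0.21309 = ZAR 3,240.86
ZAR 3,240.86 × 0.089299 = AUD 289.41
AUD 289.41 × 0.66708 = EUR 193.06
EUR 193.06 ÷ 0.050479 = MXN 3,824.56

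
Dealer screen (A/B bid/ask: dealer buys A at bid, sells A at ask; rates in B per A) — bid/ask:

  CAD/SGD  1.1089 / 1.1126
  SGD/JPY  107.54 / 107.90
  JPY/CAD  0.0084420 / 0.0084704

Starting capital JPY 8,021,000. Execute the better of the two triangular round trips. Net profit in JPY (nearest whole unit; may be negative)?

Net profit: JPY 53,884

Best loop JPY → CAD → SGD → JPY:
JPY 8,021,000 × 0.0084420 (sell JPY at bid) = CAD 67,713.28
CAD 67,713.28 × 1.1089 (sell CAD at bid) = SGD 75,087.26
SGD 75,087.26 × 107.54 (sell SGD at bid) = JPY 8,074,884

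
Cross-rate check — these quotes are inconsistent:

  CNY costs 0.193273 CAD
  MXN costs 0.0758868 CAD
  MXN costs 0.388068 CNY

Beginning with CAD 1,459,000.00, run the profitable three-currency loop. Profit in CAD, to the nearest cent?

Profitable loop is CAD → CNY → MXN → CAD:
CAD 1,459,000.00 ÷ 0.193273 = CNY 7,548,907.50
CNY 7,548,907.50 ÷ 0.388068 = MXN 19,452,537.97
MXN 19,452,537.97 × 0.0758868 = CAD 1,476,190.86
Profit = CAD 1,476,190.86 − CAD 1,459,000.00

Profit: CAD 17,190.86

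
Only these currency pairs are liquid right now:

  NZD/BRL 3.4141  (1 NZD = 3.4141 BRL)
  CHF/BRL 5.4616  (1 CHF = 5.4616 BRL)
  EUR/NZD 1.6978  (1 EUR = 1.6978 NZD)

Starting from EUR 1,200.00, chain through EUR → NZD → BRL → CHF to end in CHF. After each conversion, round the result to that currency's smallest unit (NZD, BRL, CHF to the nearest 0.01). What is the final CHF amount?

EUR 1,200.00 × 1.6978 = NZD 2,037.36
NZD 2,037.36 × 3.4141 = BRL 6,955.75
BRL 6,955.75 ÷ 5.4616 = CHF 1,273.57

CHF 1,273.57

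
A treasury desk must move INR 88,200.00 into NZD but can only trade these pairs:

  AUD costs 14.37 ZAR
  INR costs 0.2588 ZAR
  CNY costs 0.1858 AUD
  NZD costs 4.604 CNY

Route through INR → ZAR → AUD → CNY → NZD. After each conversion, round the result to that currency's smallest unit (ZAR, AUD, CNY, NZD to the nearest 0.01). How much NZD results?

INR 88,200.00 × 0.2588 = ZAR 22,826.16
ZAR 22,826.16 ÷ 14.37 = AUD 1,588.46
AUD 1,588.46 ÷ 0.1858 = CNY 8,549.30
CNY 8,549.30 ÷ 4.604 = NZD 1,856.93

NZD 1,856.93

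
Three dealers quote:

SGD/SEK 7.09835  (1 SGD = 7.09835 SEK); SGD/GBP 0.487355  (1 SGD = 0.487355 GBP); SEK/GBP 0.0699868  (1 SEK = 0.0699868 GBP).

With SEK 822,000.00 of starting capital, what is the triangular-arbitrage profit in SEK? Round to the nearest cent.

Profitable loop is SEK → GBP → SGD → SEK:
SEK 822,000.00 × 0.0699868 = GBP 57,529.15
GBP 57,529.15 ÷ 0.487355 = SGD 118,043.62
SGD 118,043.62 × 7.09835 = SEK 837,914.95
Profit = SEK 837,914.95 − SEK 822,000.00

Profit: SEK 15,914.95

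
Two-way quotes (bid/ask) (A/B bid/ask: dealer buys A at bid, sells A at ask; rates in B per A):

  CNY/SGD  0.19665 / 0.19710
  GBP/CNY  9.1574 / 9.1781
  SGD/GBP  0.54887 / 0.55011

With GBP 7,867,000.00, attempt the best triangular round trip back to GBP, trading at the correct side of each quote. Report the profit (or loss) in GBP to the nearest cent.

Net profit: GBP 38,333.59

Best loop GBP → SGD → CNY → GBP:
GBP 7,867,000.00 ÷ 0.55011 (buy SGD at ask) = SGD 14,300,776.21
SGD 14,300,776.21 ÷ 0.19710 (buy CNY at ask) = CNY 72,555,942.20
CNY 72,555,942.20 ÷ 9.1781 (buy GBP at ask) = GBP 7,905,333.59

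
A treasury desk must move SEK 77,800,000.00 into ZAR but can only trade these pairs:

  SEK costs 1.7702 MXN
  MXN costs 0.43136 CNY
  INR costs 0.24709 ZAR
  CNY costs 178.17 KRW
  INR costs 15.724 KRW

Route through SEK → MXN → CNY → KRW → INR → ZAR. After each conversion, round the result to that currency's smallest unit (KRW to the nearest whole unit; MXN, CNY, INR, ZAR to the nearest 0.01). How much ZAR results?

SEK 77,800,000.00 × 1.7702 = MXN 137,721,560.00
MXN 137,721,560.00 × 0.43136 = CNY 59,407,572.12
CNY 59,407,572.12 × 178.17 = KRW 10,584,647,125
KRW 10,584,647,125 ÷ 15.724 = INR 673,152,322.88
INR 673,152,322.88 × 0.24709 = ZAR 166,329,207.46

ZAR 166,329,207.46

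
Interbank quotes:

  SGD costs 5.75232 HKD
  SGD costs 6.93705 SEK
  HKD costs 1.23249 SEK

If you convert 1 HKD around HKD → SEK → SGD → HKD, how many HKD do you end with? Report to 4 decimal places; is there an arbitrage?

1.0220 (arbitrage exists)

Around HKD → SEK → SGD → HKD: 1 × 1.23249 ÷ 6.93705 × 5.75232 = 1.022002
Product > 1; profitable direction is HKD → SEK → SGD → HKD.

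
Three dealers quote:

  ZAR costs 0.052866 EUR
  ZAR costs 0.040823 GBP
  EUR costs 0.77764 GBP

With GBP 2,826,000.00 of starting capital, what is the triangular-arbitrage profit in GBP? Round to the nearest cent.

Profit: GBP 19,917.35

Profitable loop is GBP → ZAR → EUR → GBP:
GBP 2,826,000.00 ÷ 0.040823 = ZAR 69,225,681.60
ZAR 69,225,681.60 × 0.052866 = EUR 3,659,684.88
EUR 3,659,684.88 × 0.77764 = GBP 2,845,917.35
Profit = GBP 2,845,917.35 − GBP 2,826,000.00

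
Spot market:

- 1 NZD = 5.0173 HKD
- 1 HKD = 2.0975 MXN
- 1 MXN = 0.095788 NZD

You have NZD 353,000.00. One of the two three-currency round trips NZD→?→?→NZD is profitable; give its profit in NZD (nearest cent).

Profitable loop is NZD → HKD → MXN → NZD:
NZD 353,000.00 × 5.0173 = HKD 1,771,106.90
HKD 1,771,106.90 × 2.0975 = MXN 3,714,896.72
MXN 3,714,896.72 × 0.095788 = NZD 355,842.53
Profit = NZD 355,842.53 − NZD 353,000.00

Profit: NZD 2,842.53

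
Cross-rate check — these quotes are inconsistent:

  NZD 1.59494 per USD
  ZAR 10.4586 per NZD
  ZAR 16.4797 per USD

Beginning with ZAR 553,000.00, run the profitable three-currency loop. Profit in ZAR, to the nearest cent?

Profit: ZAR 6,749.52

Profitable loop is ZAR → USD → NZD → ZAR:
ZAR 553,000.00 ÷ 16.4797 = USD 33,556.44
USD 33,556.44 × 1.59494 = NZD 53,520.50
NZD 53,520.50 × 10.4586 = ZAR 559,749.52
Profit = ZAR 559,749.52 − ZAR 553,000.00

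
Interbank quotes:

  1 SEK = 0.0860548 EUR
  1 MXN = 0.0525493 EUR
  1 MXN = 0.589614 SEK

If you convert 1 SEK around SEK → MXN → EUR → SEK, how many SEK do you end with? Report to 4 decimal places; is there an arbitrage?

1.0357 (arbitrage exists)

Around SEK → MXN → EUR → SEK: 1 ÷ 0.589614 × 0.0525493 ÷ 0.0860548 = 1.035676
Product > 1; profitable direction is SEK → MXN → EUR → SEK.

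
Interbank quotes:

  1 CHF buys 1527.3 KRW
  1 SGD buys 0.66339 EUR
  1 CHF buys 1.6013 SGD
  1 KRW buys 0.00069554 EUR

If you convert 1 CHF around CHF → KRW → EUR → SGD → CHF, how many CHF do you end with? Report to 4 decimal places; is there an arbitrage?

1.0000 (no arbitrage)

Around CHF → KRW → EUR → SGD → CHF: 1 × 1527.3 × 0.00069554 ÷ 0.66339 ÷ 1.6013 = 1.000011
Product ≈ 1 (deviation 0.001%, within rounding noise).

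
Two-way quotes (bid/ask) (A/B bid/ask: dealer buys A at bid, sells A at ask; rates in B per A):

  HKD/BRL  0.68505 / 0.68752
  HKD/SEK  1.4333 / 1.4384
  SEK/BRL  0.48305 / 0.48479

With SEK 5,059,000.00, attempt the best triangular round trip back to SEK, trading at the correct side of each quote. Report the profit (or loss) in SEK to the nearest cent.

Net profit: SEK 35,581.69

Best loop SEK → BRL → HKD → SEK:
SEK 5,059,000.00 × 0.48305 (sell SEK at bid) = BRL 2,443,749.95
BRL 2,443,749.95 ÷ 0.68752 (buy HKD at ask) = HKD 3,554,441.98
HKD 3,554,441.98 × 1.4333 (sell HKD at bid) = SEK 5,094,581.69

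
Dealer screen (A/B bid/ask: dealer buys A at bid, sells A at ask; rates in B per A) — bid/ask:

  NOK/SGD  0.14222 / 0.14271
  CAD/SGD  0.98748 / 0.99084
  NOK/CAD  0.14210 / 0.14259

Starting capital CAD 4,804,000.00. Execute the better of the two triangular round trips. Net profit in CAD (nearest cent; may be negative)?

Best loop CAD → NOK → SGD → CAD:
CAD 4,804,000.00 ÷ 0.14259 (buy NOK at ask) = NOK 33,691,002.17
NOK 33,691,002.17 × 0.14222 (sell NOK at bid) = SGD 4,791,534.33
SGD 4,791,534.33 ÷ 0.99084 (buy CAD at ask) = CAD 4,835,830.54

Net profit: CAD 31,830.54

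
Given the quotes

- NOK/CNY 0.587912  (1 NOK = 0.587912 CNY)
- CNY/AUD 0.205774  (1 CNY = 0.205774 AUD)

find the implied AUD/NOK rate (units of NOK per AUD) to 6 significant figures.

1 AUD ÷ 0.205774 = 4.8597 CNY
4.8597 CNY ÷ 0.587912 = 8.26603 NOK

AUD/NOK = 8.26603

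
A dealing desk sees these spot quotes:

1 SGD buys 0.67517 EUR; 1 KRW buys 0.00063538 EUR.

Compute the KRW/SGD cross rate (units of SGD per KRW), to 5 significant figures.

1 KRW × 0.00063538 = 0.00063538 EUR
0.00063538 EUR ÷ 0.67517 = 0.000941067 SGD

KRW/SGD = 0.00094107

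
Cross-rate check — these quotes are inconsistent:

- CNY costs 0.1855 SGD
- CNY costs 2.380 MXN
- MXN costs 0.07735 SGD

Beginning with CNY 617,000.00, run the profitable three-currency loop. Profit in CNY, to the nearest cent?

Profitable loop is CNY → SGD → MXN → CNY:
CNY 617,000.00 × 0.1855 = SGD 114,453.50
SGD 114,453.50 ÷ 0.07735 = MXN 1,479,683.26
MXN 1,479,683.26 ÷ 2.380 = CNY 621,715.65
Profit = CNY 621,715.65 − CNY 617,000.00

Profit: CNY 4,715.65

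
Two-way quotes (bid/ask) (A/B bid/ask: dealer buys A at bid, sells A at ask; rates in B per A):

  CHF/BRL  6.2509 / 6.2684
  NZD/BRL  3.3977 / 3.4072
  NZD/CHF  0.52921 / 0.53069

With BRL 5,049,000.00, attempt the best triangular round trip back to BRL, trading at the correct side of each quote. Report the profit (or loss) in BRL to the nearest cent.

Net profit: BRL 107,948.51

Best loop BRL → CHF → NZD → BRL:
BRL 5,049,000.00 ÷ 6.2684 (buy CHF at ask) = CHF 805,468.70
CHF 805,468.70 ÷ 0.53069 (buy NZD at ask) = NZD 1,517,776.29
NZD 1,517,776.29 × 3.3977 (sell NZD at bid) = BRL 5,156,948.51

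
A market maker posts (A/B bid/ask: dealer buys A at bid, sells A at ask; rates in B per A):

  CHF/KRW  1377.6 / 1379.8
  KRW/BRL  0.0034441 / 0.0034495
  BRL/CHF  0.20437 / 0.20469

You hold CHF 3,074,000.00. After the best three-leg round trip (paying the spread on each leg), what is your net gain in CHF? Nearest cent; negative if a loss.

Best loop CHF → BRL → KRW → CHF:
CHF 3,074,000.00 ÷ 0.20469 (buy BRL at ask) = BRL 15,017,831.84
BRL 15,017,831.84 ÷ 0.0034495 (buy KRW at ask) = KRW 4,353,625,697
KRW 4,353,625,697 ÷ 1379.8 (buy CHF at ask) = CHF 3,155,258.51

Net profit: CHF 81,258.51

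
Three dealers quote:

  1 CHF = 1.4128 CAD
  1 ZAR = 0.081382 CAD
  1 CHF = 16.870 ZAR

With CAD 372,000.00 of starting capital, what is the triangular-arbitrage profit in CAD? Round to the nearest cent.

Profit: CAD 10,807.28

Profitable loop is CAD → ZAR → CHF → CAD:
CAD 372,000.00 ÷ 0.081382 = ZAR 4,571,035.36
ZAR 4,571,035.36 ÷ 16.870 = CHF 270,956.45
CHF 270,956.45 × 1.4128 = CAD 382,807.28
Profit = CAD 382,807.28 − CAD 372,000.00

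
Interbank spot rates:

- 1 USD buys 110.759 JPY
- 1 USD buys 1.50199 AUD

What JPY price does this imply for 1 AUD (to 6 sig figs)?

1 AUD ÷ 1.50199 = 0.665783 USD
0.665783 USD × 110.759 = 73.7415 JPY

AUD/JPY = 73.7415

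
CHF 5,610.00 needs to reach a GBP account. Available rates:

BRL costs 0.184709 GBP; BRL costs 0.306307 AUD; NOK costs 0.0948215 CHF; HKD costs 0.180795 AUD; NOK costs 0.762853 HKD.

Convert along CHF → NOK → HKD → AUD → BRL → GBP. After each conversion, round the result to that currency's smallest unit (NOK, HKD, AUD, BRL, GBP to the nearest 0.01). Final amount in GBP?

GBP 4,920.56

CHF 5,610.00 ÷ 0.0948215 = NOK 59,163.80
NOK 59,163.80 × 0.762853 = HKD 45,133.28
HKD 45,133.28 × 0.180795 = AUD 8,159.87
AUD 8,159.87 ÷ 0.306307 = BRL 26,639.52
BRL 26,639.52 × 0.184709 = GBP 4,920.56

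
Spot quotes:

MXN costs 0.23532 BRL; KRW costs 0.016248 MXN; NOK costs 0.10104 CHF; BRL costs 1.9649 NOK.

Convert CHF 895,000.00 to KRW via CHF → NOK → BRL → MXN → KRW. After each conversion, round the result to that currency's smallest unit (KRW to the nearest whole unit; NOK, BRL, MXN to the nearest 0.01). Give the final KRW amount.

KRW 1,179,045,311

CHF 895,000.00 ÷ 0.10104 = NOK 8,857,878.07
NOK 8,857,878.07 ÷ 1.9649 = BRL 4,508,055.41
BRL 4,508,055.41 ÷ 0.23532 = MXN 19,157,128.21
MXN 19,157,128.21 ÷ 0.016248 = KRW 1,179,045,311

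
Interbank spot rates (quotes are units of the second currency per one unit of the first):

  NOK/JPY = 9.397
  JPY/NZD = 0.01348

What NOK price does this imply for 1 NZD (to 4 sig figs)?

1 NZD ÷ 0.01348 = 74.184 JPY
74.184 JPY ÷ 9.397 = 7.89443 NOK

NZD/NOK = 7.894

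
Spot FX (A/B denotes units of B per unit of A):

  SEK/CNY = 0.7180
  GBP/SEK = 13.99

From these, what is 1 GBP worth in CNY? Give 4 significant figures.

GBP/CNY = 10.04

1 GBP × 13.99 = 13.99 SEK
13.99 SEK × 0.7180 = 10.0448 CNY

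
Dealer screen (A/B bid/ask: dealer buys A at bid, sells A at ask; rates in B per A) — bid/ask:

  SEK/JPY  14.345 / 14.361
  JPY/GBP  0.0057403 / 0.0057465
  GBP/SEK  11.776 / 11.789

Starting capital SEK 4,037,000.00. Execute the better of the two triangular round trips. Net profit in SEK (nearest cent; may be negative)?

Best loop SEK → GBP → JPY → SEK:
SEK 4,037,000.00 ÷ 11.789 (buy GBP at ask) = GBP 342,437.87
GBP 342,437.87 ÷ 0.0057465 (buy JPY at ask) = JPY 59,590,684
JPY 59,590,684 ÷ 14.361 (buy SEK at ask) = SEK 4,149,480.12

Net profit: SEK 112,480.12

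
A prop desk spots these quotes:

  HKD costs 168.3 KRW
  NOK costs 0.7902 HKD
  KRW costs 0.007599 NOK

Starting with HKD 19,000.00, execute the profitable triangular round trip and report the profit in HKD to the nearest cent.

Profitable loop is HKD → KRW → NOK → HKD:
HKD 19,000.00 × 168.3 = KRW 3,197,700
KRW 3,197,700 × 0.007599 = NOK 24,299.32
NOK 24,299.32 × 0.7902 = HKD 19,201.32
Profit = HKD 19,201.32 − HKD 19,000.00

Profit: HKD 201.32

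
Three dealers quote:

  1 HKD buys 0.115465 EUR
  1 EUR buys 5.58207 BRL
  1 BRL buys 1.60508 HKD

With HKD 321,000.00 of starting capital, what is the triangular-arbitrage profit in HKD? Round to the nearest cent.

Profitable loop is HKD → EUR → BRL → HKD:
HKD 321,000.00 × 0.115465 = EUR 37,064.26
EUR 37,064.26 × 5.58207 = BRL 206,895.32
BRL 206,895.32 × 1.60508 = HKD 332,083.54
Profit = HKD 332,083.54 − HKD 321,000.00

Profit: HKD 11,083.54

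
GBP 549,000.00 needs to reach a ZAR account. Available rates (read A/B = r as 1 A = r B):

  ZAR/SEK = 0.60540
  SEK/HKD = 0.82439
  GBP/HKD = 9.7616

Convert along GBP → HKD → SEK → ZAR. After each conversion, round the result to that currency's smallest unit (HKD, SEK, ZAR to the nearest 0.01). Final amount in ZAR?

GBP 549,000.00 × 9.7616 = HKD 5,359,118.40
HKD 5,359,118.40 ÷ 0.82439 = SEK 6,500,707.67
SEK 6,500,707.67 ÷ 0.60540 = ZAR 10,737,871.94

ZAR 10,737,871.94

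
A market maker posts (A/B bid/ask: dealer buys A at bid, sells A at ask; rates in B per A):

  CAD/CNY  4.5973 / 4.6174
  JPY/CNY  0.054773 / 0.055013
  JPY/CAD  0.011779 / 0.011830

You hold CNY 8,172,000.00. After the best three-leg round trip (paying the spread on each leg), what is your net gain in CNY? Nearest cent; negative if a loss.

Net profit: CNY 22,314.78

Best loop CNY → CAD → JPY → CNY:
CNY 8,172,000.00 ÷ 4.6174 (buy CAD at ask) = CAD 1,769,827.18
CAD 1,769,827.18 ÷ 0.011830 (buy JPY at ask) = JPY 149,605,002
JPY 149,605,002 × 0.054773 (sell JPY at bid) = CNY 8,194,314.78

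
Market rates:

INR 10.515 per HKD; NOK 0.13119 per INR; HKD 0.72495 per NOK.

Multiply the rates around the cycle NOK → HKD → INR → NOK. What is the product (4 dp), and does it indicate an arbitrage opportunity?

Around NOK → HKD → INR → NOK: 1 × 0.72495 × 10.515 × 0.13119 = 1.000042
Product ≈ 1 (deviation 0.004%, within rounding noise).

1.0000 (no arbitrage)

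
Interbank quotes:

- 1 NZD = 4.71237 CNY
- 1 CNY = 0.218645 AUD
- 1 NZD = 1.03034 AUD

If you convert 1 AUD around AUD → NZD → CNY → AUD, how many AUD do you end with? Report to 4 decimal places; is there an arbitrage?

1.0000 (no arbitrage)

Around AUD → NZD → CNY → AUD: 1 ÷ 1.03034 × 4.71237 × 0.218645 = 0.999996
Product ≈ 1 (deviation 0.000%, within rounding noise).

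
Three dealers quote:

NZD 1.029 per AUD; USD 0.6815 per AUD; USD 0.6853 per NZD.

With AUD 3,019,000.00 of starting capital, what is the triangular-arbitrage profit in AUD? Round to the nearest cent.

Profit: AUD 104,872.93

Profitable loop is AUD → NZD → USD → AUD:
AUD 3,019,000.00 × 1.029 = NZD 3,106,551.00
NZD 3,106,551.00 × 0.6853 = USD 2,128,919.40
USD 2,128,919.40 ÷ 0.6815 = AUD 3,123,872.93
Profit = AUD 3,123,872.93 − AUD 3,019,000.00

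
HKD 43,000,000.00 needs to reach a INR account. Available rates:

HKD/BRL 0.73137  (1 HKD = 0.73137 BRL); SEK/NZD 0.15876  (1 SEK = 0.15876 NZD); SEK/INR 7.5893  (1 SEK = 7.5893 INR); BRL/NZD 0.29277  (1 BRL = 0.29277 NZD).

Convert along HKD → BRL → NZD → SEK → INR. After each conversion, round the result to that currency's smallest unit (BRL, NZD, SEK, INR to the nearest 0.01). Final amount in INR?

INR 440,141,987.94

HKD 43,000,000.00 × 0.73137 = BRL 31,448,910.00
BRL 31,448,910.00 × 0.29277 = NZD 9,207,297.38
NZD 9,207,297.38 ÷ 0.15876 = SEK 57,995,070.42
SEK 57,995,070.42 × 7.5893 = INR 440,141,987.94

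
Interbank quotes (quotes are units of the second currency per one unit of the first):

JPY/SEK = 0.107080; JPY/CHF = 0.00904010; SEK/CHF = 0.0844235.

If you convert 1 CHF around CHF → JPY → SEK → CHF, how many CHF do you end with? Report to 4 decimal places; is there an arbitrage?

1.0000 (no arbitrage)

Around CHF → JPY → SEK → CHF: 1 ÷ 0.00904010 × 0.107080 × 0.0844235 = 0.999997
Product ≈ 1 (deviation 0.000%, within rounding noise).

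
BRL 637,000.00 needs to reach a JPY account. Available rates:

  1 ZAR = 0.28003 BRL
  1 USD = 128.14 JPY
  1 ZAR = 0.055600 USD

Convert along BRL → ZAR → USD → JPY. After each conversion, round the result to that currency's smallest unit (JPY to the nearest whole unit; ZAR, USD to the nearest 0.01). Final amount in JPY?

JPY 16,206,692

BRL 637,000.00 ÷ 0.28003 = ZAR 2,274,756.28
ZAR 2,274,756.28 × 0.055600 = USD 126,476.45
USD 126,476.45 × 128.14 = JPY 16,206,692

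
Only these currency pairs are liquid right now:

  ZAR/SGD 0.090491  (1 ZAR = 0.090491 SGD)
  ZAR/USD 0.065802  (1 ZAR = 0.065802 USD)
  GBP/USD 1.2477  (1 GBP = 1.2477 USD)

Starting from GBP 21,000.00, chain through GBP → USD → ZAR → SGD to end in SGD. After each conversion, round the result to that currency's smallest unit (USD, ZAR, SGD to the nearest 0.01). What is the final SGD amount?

GBP 21,000.00 × 1.2477 = USD 26,201.70
USD 26,201.70 ÷ 0.065802 = ZAR 398,190.02
ZAR 398,190.02 × 0.090491 = SGD 36,032.61

SGD 36,032.61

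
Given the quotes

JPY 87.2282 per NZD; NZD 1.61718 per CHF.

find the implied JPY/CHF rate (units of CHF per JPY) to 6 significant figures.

JPY/CHF = 0.00708900

1 JPY ÷ 87.2282 = 0.0114642 NZD
0.0114642 NZD ÷ 1.61718 = 0.007089 CHF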